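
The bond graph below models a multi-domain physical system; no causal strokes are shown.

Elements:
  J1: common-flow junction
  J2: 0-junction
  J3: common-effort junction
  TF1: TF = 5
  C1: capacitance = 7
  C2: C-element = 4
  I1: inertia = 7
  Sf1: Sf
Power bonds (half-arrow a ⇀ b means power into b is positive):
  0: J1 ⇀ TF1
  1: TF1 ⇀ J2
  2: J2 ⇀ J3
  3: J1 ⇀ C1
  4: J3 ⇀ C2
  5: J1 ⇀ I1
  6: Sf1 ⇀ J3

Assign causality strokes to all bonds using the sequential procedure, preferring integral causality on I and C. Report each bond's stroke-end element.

β0 stroke→J1
β1 stroke→TF1
β2 stroke→J2
β3 stroke→J1
β4 stroke→J3
β5 stroke→I1
β6 stroke→Sf1

bond 6 stroke at Sf1  (Sf1 (Sf) sets flow on bond)
bond 3 stroke at J1  (C1 outputs effort q/C1)
bond 4 stroke at J3  (C2 outputs effort q/C2)
bond 2 stroke at J2  (J3 effort already set via bond 4)
bond 1 stroke at TF1  (J2 effort already set via bond 2)
bond 0 stroke at J1  (through TF1, causality passes straight; one stroke at TF1)
bond 5 stroke at I1  (only one flow-in slot at J1)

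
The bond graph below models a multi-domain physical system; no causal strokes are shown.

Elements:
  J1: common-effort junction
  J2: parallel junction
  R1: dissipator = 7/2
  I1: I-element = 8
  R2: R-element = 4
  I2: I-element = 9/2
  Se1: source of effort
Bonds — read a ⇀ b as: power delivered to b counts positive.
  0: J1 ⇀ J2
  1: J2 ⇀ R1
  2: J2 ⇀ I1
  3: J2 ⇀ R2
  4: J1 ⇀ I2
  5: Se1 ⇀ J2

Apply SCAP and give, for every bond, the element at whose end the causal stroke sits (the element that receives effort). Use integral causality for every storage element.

bond 5 →J2  (Se1: effort source, stroke at far end)
bond 0 →J1  (common-e at J2 fixed by 5)
bond 1 →R1  (J2: bond 5 brought effort, rest push out)
bond 2 →I1  (J2 effort already set via bond 5)
bond 3 →R2  (J2 effort already set via bond 5)
bond 4 →I2  (0-jn J1 has e-setter on 0)

b0 →J1
b1 →R1
b2 →I1
b3 →R2
b4 →I2
b5 →J2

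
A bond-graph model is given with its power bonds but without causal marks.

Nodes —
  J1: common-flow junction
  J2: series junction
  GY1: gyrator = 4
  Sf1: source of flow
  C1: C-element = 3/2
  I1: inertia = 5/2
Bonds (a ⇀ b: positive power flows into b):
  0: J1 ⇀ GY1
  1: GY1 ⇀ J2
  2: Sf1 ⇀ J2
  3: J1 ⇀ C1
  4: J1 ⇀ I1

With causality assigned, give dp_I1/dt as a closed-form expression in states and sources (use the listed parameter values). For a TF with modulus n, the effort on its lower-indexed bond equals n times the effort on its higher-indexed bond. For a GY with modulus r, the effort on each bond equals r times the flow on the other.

dp_I1/dt = -4*F_Sf1 - 2*q_C1/3

bond 2 →Sf1  (Sf1 fixes flow; stroke at Sf1)
bond 1 →J2  (J2: bond 2 brought flow, rest push out)
bond 0 →J1  (GY1 both-in/both-out from 1)
bond 3 →J1  (C1 outputs effort q/C1)
bond 4 →I1  (J1 needs exactly one f-in)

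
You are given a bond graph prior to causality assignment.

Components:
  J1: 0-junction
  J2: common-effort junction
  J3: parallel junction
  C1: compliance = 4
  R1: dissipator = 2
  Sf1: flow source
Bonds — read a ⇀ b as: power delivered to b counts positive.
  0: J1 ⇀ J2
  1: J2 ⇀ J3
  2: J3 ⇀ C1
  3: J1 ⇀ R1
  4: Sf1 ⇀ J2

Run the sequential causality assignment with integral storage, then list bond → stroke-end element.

β0 stroke at J1
β1 stroke at J2
β2 stroke at J3
β3 stroke at R1
β4 stroke at Sf1

#4 |Sf1  (Sf1 (Sf) sets flow on bond)
#2 |J3  (C1 outputs effort q/C1)
#1 |J2  (common-e at J3 fixed by 2)
#0 |J1  (common-e at J2 fixed by 1)
#3 |R1  (J1: bond 0 brought effort, rest push out)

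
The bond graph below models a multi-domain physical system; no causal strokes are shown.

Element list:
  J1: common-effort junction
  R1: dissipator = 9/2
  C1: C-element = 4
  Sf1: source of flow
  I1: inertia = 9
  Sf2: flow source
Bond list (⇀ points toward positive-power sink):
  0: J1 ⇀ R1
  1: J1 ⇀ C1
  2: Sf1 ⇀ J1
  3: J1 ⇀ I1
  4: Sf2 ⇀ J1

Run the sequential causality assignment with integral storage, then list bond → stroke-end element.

β0 →R1
β1 →J1
β2 →Sf1
β3 →I1
β4 →Sf2

b2 →Sf1  (Sf1 (Sf) sets flow on bond)
b4 →Sf2  (Sf2 fixes flow; stroke at Sf2)
b1 →J1  (C1 outputs effort q/C1)
b0 →R1  (J1 effort already set via bond 1)
b3 →I1  (J1 effort already set via bond 1)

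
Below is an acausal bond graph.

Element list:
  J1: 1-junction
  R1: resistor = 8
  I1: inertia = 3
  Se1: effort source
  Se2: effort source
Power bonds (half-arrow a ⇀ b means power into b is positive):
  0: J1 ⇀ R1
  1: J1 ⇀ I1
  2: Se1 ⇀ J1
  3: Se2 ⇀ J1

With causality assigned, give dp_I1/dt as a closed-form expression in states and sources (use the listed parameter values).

bond 2 →J1  (Se1 (Se) sets effort on bond)
bond 3 →J1  (Se2: effort source, stroke at far end)
bond 1 →I1  (I1 outputs flow p/I1)
bond 0 →J1  (J1 flow already set via bond 1)

dp_I1/dt = E_Se1 + E_Se2 - 8*p_I1/3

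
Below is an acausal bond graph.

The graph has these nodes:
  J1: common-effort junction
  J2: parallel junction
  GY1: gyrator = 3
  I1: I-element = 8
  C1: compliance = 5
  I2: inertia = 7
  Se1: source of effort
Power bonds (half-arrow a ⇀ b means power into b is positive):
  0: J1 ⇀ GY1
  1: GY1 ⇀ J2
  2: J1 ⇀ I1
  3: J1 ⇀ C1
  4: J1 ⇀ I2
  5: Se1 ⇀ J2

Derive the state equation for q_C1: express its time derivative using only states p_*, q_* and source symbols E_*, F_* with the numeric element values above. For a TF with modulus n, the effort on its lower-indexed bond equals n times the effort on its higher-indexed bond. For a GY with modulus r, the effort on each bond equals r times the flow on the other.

bond 5 |J2  (Se1 fixes effort; stroke away)
bond 1 |GY1  (J2: bond 5 brought effort, rest push out)
bond 0 |GY1  (GY GY1: same side as bond 1)
bond 2 |I1  (I1 outputs flow p/I1)
bond 3 |J1  (C1 outputs effort q/C1)
bond 4 |I2  (J1 effort already set via bond 3)

dq_C1/dt = -E_Se1/3 - p_I1/8 - p_I2/7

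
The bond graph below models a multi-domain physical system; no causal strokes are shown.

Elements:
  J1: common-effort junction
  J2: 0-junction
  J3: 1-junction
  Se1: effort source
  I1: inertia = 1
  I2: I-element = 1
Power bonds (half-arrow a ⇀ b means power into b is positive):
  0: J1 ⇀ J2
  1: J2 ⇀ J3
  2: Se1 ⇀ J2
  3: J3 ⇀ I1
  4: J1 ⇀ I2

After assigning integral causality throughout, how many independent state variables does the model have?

#2 |J2  (Se1 fixes effort; stroke away)
#0 |J1  (J2: bond 2 brought effort, rest push out)
#1 |J3  (0-jn J2 has e-setter on 2)
#3 |I1  (J3 needs exactly one f-in)
#4 |I2  (0-jn J1 has e-setter on 0)

2  (I1, I2 all integral)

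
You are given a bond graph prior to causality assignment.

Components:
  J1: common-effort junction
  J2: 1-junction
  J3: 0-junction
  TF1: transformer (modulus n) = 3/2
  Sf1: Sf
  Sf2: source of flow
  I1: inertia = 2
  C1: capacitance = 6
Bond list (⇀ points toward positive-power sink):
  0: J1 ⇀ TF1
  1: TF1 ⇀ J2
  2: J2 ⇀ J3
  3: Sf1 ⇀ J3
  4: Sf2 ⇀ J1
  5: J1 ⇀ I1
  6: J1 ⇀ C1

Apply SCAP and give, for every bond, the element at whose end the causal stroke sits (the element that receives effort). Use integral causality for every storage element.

#3 stroke at Sf1  (Sf1 fixes flow; stroke at Sf1)
#4 stroke at Sf2  (Sf2: flow source, stroke at near end)
#2 stroke at J3  (J3 needs exactly one e-in)
#1 stroke at J2  (common-f at J2 fixed by 2)
#0 stroke at TF1  (through TF1, causality passes straight; one stroke at TF1)
#5 stroke at I1  (I1: I, integral causality)
#6 stroke at J1  (J1: last free bond brings effort in)

β0 |TF1
β1 |J2
β2 |J3
β3 |Sf1
β4 |Sf2
β5 |I1
β6 |J1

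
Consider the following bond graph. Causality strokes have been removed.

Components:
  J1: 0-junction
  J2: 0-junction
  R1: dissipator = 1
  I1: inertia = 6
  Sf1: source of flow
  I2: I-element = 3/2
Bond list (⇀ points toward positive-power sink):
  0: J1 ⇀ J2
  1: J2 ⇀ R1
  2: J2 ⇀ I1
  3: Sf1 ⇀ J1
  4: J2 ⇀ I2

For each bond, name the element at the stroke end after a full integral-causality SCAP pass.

β3 stroke at Sf1  (Sf1 (Sf) sets flow on bond)
β0 stroke at J1  (J1: last free bond brings effort in)
β2 stroke at I1  (I1: I, integral causality)
β4 stroke at I2  (I2 outputs flow p/I2)
β1 stroke at J2  (only one effort-in slot at J2)

bond 0 stroke→J1
bond 1 stroke→J2
bond 2 stroke→I1
bond 3 stroke→Sf1
bond 4 stroke→I2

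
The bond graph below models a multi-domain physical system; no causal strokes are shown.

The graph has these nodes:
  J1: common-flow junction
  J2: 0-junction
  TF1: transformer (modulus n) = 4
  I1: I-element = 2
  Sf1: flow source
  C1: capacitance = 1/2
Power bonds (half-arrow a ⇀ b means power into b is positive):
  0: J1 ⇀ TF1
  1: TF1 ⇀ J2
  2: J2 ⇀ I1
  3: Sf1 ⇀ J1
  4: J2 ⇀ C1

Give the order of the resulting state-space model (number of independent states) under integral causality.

2  (C1, I1 all integral)

β3 stroke at Sf1  (Sf1: flow source, stroke at near end)
β0 stroke at J1  (J1 flow already set via bond 3)
β1 stroke at TF1  (TF TF1: opposite of bond 0)
β2 stroke at I1  (I1 outputs flow p/I1)
β4 stroke at J2  (only one effort-in slot at J2)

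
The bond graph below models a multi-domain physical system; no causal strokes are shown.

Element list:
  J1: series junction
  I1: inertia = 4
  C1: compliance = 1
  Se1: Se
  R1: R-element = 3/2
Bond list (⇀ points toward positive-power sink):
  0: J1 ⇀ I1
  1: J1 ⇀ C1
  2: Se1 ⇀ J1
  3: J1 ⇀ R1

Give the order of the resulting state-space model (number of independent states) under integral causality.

2  (C1, I1 all integral)

#2 stroke→J1  (source Se1 imposes e)
#0 stroke→I1  (I1 outputs flow p/I1)
#1 stroke→J1  (J1 flow already set via bond 0)
#3 stroke→J1  (J1: bond 0 brought flow, rest push out)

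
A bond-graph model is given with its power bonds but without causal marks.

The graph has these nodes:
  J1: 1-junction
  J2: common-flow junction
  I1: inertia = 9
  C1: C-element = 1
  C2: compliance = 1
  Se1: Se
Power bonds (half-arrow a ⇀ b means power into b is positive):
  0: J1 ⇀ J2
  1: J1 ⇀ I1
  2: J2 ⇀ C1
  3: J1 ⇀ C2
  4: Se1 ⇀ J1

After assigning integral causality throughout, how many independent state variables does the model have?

3  (C1, C2, I1 all integral)

b4 stroke→J1  (Se1: effort source, stroke at far end)
b1 stroke→I1  (I1 integral (f out))
b0 stroke→J1  (1-jn J1 has f-setter on 1)
b3 stroke→J1  (J1: bond 1 brought flow, rest push out)
b2 stroke→J2  (1-jn J2 has f-setter on 0)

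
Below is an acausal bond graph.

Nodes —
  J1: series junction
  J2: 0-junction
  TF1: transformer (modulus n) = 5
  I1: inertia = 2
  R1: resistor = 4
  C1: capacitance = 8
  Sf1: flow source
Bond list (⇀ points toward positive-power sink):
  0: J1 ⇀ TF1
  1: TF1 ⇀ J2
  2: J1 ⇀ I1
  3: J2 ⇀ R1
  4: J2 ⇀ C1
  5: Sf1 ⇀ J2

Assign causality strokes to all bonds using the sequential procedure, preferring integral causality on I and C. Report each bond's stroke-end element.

bond 0 stroke→J1
bond 1 stroke→TF1
bond 2 stroke→I1
bond 3 stroke→R1
bond 4 stroke→J2
bond 5 stroke→Sf1

β5 |Sf1  (Sf1: flow source, stroke at near end)
β2 |I1  (I1: I, integral causality)
β0 |J1  (1-jn J1 has f-setter on 2)
β1 |TF1  (TF1: transformer flips bond 0)
β4 |J2  (prefer integral on C1)
β3 |R1  (common-e at J2 fixed by 4)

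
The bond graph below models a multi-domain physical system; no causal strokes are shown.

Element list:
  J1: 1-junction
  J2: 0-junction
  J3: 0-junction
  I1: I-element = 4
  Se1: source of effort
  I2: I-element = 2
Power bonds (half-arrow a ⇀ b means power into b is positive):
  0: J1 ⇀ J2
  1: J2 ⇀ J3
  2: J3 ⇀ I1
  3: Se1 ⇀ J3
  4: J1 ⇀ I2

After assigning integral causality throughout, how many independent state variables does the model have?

2  (I1, I2 all integral)

bond 3 stroke at J3  (Se1 fixes effort; stroke away)
bond 1 stroke at J2  (0-jn J3 has e-setter on 3)
bond 2 stroke at I1  (J3: bond 3 brought effort, rest push out)
bond 0 stroke at J1  (J2 effort already set via bond 1)
bond 4 stroke at I2  (closing 1-jn rule on J1)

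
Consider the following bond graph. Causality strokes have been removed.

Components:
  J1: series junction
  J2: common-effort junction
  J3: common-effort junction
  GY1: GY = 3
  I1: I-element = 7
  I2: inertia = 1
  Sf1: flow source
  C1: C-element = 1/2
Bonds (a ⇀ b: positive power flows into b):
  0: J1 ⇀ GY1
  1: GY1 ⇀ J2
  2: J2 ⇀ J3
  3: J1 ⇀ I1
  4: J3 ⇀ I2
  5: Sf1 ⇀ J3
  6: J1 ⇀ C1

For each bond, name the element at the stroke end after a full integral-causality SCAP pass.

bond 5 stroke→Sf1  (Sf1 fixes flow; stroke at Sf1)
bond 3 stroke→I1  (I1 outputs flow p/I1)
bond 0 stroke→J1  (J1 flow already set via bond 3)
bond 6 stroke→J1  (J1 flow already set via bond 3)
bond 1 stroke→J2  (GY1 both-in/both-out from 0)
bond 2 stroke→J3  (0-jn J2 has e-setter on 1)
bond 4 stroke→I2  (J3: bond 2 brought effort, rest push out)

β0 →J1
β1 →J2
β2 →J3
β3 →I1
β4 →I2
β5 →Sf1
β6 →J1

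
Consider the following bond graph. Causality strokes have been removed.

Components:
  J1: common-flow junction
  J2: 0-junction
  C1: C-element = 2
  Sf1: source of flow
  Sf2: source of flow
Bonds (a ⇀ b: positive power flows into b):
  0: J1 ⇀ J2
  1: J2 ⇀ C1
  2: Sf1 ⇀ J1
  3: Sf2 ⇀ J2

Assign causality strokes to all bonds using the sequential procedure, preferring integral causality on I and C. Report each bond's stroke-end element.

#2 stroke→Sf1  (source Sf1 imposes f)
#3 stroke→Sf2  (Sf2: flow source, stroke at near end)
#0 stroke→J1  (J1 flow already set via bond 2)
#1 stroke→J2  (only one effort-in slot at J2)

b0 stroke at J1
b1 stroke at J2
b2 stroke at Sf1
b3 stroke at Sf2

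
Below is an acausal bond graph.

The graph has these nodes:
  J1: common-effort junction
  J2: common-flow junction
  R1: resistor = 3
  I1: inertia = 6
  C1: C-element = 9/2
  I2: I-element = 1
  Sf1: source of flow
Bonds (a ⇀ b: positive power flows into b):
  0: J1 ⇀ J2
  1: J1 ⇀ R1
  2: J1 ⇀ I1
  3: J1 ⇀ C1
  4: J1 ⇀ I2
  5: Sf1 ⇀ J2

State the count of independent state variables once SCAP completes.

bond 5 stroke at Sf1  (Sf1: flow source, stroke at near end)
bond 0 stroke at J2  (1-jn J2 has f-setter on 5)
bond 2 stroke at I1  (I1 outputs flow p/I1)
bond 3 stroke at J1  (C1 outputs effort q/C1)
bond 1 stroke at R1  (common-e at J1 fixed by 3)
bond 4 stroke at I2  (common-e at J1 fixed by 3)

3  (C1, I1, I2 all integral)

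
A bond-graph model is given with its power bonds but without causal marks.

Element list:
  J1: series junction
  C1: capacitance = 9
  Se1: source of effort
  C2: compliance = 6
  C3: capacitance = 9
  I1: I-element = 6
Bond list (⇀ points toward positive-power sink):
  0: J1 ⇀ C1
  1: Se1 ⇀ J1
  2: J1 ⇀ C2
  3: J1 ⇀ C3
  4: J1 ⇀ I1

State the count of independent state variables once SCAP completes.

4  (C1, C2, C3, I1 all integral)

b1 stroke→J1  (Se1 fixes effort; stroke away)
b0 stroke→J1  (C1 outputs effort q/C1)
b2 stroke→J1  (C2: C, integral causality)
b3 stroke→J1  (C3: C, integral causality)
b4 stroke→I1  (only one flow-in slot at J1)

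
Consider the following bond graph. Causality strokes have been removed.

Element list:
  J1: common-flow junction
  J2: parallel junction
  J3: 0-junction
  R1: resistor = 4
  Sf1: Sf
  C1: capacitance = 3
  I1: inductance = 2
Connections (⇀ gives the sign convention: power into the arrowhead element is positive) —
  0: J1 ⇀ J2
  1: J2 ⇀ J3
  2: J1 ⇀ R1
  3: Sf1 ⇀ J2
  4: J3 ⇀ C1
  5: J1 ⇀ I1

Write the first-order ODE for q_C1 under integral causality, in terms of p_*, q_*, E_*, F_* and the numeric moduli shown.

dq_C1/dt = F_Sf1 + p_I1/2

b3 |Sf1  (Sf1 (Sf) sets flow on bond)
b4 |J3  (C1: C, integral causality)
b1 |J2  (J3: bond 4 brought effort, rest push out)
b0 |J1  (0-jn J2 has e-setter on 1)
b5 |I1  (prefer integral on I1)
b2 |J1  (1-jn J1 has f-setter on 5)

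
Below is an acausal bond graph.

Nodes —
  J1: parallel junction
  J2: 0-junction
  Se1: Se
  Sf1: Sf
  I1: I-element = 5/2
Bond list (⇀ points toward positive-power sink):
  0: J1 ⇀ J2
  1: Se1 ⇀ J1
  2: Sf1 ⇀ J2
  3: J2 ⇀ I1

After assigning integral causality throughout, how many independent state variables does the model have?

#1 stroke at J1  (source Se1 imposes e)
#2 stroke at Sf1  (Sf1 fixes flow; stroke at Sf1)
#0 stroke at J2  (common-e at J1 fixed by 1)
#3 stroke at I1  (common-e at J2 fixed by 0)

1  (I1 all integral)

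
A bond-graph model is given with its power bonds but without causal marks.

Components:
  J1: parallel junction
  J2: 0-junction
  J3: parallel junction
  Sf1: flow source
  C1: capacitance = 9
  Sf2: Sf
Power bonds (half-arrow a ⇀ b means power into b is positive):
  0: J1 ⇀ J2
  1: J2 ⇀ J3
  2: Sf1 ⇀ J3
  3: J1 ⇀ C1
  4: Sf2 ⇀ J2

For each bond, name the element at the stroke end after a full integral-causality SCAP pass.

b2 stroke→Sf1  (Sf1 fixes flow; stroke at Sf1)
b4 stroke→Sf2  (source Sf2 imposes f)
b1 stroke→J3  (only one effort-in slot at J3)
b0 stroke→J2  (closing 0-jn rule on J2)
b3 stroke→J1  (only one effort-in slot at J1)

bond 0 →J2
bond 1 →J3
bond 2 →Sf1
bond 3 →J1
bond 4 →Sf2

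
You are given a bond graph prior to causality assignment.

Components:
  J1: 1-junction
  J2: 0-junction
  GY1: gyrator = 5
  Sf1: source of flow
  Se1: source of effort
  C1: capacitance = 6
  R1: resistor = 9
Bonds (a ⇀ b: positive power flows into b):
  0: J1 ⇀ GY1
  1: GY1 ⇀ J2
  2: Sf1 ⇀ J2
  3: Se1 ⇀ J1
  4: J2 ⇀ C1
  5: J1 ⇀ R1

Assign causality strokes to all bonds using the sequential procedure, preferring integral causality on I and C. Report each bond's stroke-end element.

b2 →Sf1  (Sf1 fixes flow; stroke at Sf1)
b3 →J1  (Se1 (Se) sets effort on bond)
b4 →J2  (C1 integral (e out))
b1 →GY1  (common-e at J2 fixed by 4)
b0 →GY1  (GY1: gyrator matches bond 1)
b5 →J1  (J1: bond 0 brought flow, rest push out)

bond 0 |GY1
bond 1 |GY1
bond 2 |Sf1
bond 3 |J1
bond 4 |J2
bond 5 |J1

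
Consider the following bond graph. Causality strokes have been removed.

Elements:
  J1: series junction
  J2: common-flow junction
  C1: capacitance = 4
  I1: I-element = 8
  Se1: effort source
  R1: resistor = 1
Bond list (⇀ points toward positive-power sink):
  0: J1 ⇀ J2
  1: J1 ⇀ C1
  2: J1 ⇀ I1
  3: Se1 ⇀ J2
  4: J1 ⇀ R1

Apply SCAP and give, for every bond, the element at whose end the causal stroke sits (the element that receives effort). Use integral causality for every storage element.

bond 3 →J2  (Se1: effort source, stroke at far end)
bond 0 →J1  (J2: last free bond brings flow in)
bond 1 →J1  (C1 integral (e out))
bond 2 →I1  (I1 integral (f out))
bond 4 →J1  (common-f at J1 fixed by 2)

b0 stroke→J1
b1 stroke→J1
b2 stroke→I1
b3 stroke→J2
b4 stroke→J1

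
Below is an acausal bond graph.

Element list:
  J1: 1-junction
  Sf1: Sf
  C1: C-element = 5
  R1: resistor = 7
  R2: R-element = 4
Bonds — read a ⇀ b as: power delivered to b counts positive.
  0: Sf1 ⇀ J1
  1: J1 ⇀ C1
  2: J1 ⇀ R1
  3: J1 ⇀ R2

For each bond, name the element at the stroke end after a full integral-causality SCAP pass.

b0 →Sf1  (Sf1 (Sf) sets flow on bond)
b1 →J1  (common-f at J1 fixed by 0)
b2 →J1  (J1 flow already set via bond 0)
b3 →J1  (1-jn J1 has f-setter on 0)

b0 |Sf1
b1 |J1
b2 |J1
b3 |J1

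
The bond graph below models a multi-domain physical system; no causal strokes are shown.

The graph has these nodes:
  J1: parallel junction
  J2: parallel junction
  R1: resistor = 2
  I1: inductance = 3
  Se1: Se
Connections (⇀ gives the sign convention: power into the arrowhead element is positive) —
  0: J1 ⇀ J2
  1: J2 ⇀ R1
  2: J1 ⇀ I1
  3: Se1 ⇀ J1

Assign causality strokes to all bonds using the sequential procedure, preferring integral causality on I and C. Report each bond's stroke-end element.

bond 0 stroke at J2
bond 1 stroke at R1
bond 2 stroke at I1
bond 3 stroke at J1

bond 3 |J1  (Se1 fixes effort; stroke away)
bond 0 |J2  (common-e at J1 fixed by 3)
bond 2 |I1  (J1 effort already set via bond 3)
bond 1 |R1  (J2 effort already set via bond 0)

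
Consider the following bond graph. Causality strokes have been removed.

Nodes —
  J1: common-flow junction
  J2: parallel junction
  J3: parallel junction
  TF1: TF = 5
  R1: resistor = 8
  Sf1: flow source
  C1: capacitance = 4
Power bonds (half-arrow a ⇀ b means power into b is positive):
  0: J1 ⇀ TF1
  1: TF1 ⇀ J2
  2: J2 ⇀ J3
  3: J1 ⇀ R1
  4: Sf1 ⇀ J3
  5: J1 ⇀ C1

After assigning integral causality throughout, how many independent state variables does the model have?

b4 stroke→Sf1  (Sf1: flow source, stroke at near end)
b2 stroke→J3  (J3 needs exactly one e-in)
b1 stroke→J2  (J2: last free bond brings effort in)
b0 stroke→TF1  (TF TF1: opposite of bond 1)
b3 stroke→J1  (1-jn J1 has f-setter on 0)
b5 stroke→J1  (1-jn J1 has f-setter on 0)

1  (C1 all integral)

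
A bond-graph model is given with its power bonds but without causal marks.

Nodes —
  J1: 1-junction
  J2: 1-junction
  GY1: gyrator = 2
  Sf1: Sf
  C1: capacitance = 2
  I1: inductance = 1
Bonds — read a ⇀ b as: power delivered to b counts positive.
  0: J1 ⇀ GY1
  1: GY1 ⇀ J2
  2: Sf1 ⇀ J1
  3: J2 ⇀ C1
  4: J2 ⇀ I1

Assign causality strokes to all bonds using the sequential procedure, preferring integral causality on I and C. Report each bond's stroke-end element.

#0 stroke→J1
#1 stroke→J2
#2 stroke→Sf1
#3 stroke→J2
#4 stroke→I1

bond 2 stroke at Sf1  (source Sf1 imposes f)
bond 0 stroke at J1  (common-f at J1 fixed by 2)
bond 1 stroke at J2  (GY1: gyrator matches bond 0)
bond 3 stroke at J2  (C1: C, integral causality)
bond 4 stroke at I1  (only one flow-in slot at J2)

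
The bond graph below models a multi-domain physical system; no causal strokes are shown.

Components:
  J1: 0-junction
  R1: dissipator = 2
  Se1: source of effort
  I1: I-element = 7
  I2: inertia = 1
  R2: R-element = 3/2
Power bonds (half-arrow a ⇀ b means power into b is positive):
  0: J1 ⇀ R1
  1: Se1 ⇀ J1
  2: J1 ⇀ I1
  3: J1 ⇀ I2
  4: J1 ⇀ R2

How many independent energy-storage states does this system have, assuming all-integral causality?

bond 1 |J1  (Se1 fixes effort; stroke away)
bond 0 |R1  (J1: bond 1 brought effort, rest push out)
bond 2 |I1  (0-jn J1 has e-setter on 1)
bond 3 |I2  (common-e at J1 fixed by 1)
bond 4 |R2  (common-e at J1 fixed by 1)

2  (I1, I2 all integral)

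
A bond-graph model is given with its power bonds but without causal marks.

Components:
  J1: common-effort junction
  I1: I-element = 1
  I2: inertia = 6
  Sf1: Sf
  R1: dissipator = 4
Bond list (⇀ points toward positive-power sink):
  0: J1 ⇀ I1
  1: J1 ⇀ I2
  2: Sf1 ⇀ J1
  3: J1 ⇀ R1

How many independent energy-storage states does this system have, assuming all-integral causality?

2  (I1, I2 all integral)

bond 2 stroke at Sf1  (Sf1: flow source, stroke at near end)
bond 0 stroke at I1  (prefer integral on I1)
bond 1 stroke at I2  (I2: I, integral causality)
bond 3 stroke at J1  (J1: last free bond brings effort in)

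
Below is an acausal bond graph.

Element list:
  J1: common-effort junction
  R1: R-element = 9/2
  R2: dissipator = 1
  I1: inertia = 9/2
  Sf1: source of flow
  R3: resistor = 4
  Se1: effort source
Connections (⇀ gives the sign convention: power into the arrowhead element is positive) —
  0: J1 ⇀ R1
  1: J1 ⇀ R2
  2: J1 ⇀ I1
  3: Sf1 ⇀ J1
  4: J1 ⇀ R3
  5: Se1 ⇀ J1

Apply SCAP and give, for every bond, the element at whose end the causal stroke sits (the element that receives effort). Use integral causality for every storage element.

#3 →Sf1  (source Sf1 imposes f)
#5 →J1  (source Se1 imposes e)
#0 →R1  (J1 effort already set via bond 5)
#1 →R2  (0-jn J1 has e-setter on 5)
#2 →I1  (0-jn J1 has e-setter on 5)
#4 →R3  (common-e at J1 fixed by 5)

b0 stroke→R1
b1 stroke→R2
b2 stroke→I1
b3 stroke→Sf1
b4 stroke→R3
b5 stroke→J1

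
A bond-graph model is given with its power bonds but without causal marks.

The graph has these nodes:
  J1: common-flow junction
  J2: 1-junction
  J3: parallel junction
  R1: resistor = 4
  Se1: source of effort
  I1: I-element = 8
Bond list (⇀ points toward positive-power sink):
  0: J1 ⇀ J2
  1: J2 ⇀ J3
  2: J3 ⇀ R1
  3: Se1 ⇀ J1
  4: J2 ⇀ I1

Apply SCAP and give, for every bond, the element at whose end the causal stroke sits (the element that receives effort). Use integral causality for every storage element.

β3 stroke→J1  (Se1: effort source, stroke at far end)
β0 stroke→J2  (only one flow-in slot at J1)
β4 stroke→I1  (I1 outputs flow p/I1)
β1 stroke→J2  (common-f at J2 fixed by 4)
β2 stroke→J3  (J3 needs exactly one e-in)

#0 |J2
#1 |J2
#2 |J3
#3 |J1
#4 |I1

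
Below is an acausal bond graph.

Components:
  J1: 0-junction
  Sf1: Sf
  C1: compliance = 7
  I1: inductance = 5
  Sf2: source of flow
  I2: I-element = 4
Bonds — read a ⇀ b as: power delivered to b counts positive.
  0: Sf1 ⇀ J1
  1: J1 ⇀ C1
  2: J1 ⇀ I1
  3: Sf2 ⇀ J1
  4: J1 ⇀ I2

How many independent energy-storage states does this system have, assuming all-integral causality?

#0 stroke at Sf1  (Sf1: flow source, stroke at near end)
#3 stroke at Sf2  (source Sf2 imposes f)
#1 stroke at J1  (prefer integral on C1)
#2 stroke at I1  (J1: bond 1 brought effort, rest push out)
#4 stroke at I2  (common-e at J1 fixed by 1)

3  (C1, I1, I2 all integral)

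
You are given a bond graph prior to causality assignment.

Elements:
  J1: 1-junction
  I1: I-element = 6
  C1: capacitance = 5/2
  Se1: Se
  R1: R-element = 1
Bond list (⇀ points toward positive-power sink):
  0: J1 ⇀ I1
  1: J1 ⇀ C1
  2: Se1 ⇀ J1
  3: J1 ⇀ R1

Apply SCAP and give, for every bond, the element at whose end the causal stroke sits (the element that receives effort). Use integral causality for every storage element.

β0 →I1
β1 →J1
β2 →J1
β3 →J1

β2 →J1  (Se1 (Se) sets effort on bond)
β0 →I1  (I1 integral (f out))
β1 →J1  (common-f at J1 fixed by 0)
β3 →J1  (1-jn J1 has f-setter on 0)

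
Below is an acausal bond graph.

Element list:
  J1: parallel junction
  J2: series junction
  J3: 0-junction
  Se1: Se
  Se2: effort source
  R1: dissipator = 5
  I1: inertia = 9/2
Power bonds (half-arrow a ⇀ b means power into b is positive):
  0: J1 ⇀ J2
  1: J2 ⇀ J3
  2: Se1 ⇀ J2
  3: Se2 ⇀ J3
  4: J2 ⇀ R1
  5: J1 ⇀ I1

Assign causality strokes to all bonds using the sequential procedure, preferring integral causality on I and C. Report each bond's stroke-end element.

b0 |J1
b1 |J2
b2 |J2
b3 |J3
b4 |J2
b5 |I1

#2 →J2  (Se1 fixes effort; stroke away)
#3 →J3  (source Se2 imposes e)
#1 →J2  (0-jn J3 has e-setter on 3)
#5 →I1  (I1 outputs flow p/I1)
#0 →J1  (J1 needs exactly one e-in)
#4 →J2  (common-f at J2 fixed by 0)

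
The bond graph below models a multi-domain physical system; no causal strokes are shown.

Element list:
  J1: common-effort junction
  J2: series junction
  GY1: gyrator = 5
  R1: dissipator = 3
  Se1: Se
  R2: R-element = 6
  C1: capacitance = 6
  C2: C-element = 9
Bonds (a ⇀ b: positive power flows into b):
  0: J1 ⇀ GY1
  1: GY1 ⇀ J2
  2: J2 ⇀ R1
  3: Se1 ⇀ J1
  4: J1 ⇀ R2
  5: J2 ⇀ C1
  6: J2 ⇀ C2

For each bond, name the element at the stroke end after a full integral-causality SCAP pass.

bond 3 |J1  (Se1 (Se) sets effort on bond)
bond 0 |GY1  (common-e at J1 fixed by 3)
bond 4 |R2  (common-e at J1 fixed by 3)
bond 1 |GY1  (GY1 both-in/both-out from 0)
bond 2 |J2  (common-f at J2 fixed by 1)
bond 5 |J2  (common-f at J2 fixed by 1)
bond 6 |J2  (1-jn J2 has f-setter on 1)

bond 0 |GY1
bond 1 |GY1
bond 2 |J2
bond 3 |J1
bond 4 |R2
bond 5 |J2
bond 6 |J2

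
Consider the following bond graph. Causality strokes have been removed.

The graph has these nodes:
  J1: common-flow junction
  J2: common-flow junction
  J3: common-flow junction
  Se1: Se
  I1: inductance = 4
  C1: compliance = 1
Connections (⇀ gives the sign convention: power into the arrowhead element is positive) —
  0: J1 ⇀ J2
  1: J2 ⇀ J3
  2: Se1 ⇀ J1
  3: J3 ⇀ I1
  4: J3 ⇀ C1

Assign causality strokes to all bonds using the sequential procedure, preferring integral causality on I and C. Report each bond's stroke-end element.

#0 |J2
#1 |J3
#2 |J1
#3 |I1
#4 |J3

b2 stroke at J1  (Se1 (Se) sets effort on bond)
b0 stroke at J2  (only one flow-in slot at J1)
b1 stroke at J3  (only one flow-in slot at J2)
b3 stroke at I1  (prefer integral on I1)
b4 stroke at J3  (J3 flow already set via bond 3)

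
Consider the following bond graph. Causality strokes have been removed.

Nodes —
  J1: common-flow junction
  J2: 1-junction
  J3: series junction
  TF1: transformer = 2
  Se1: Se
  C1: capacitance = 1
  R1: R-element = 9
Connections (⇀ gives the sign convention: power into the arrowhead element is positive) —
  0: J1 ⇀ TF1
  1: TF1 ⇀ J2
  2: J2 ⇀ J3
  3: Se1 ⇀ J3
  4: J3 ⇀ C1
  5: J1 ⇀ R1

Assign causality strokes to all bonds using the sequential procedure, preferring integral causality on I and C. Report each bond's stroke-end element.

b0 stroke at J1
b1 stroke at TF1
b2 stroke at J2
b3 stroke at J3
b4 stroke at J3
b5 stroke at R1

#3 stroke→J3  (Se1 (Se) sets effort on bond)
#4 stroke→J3  (C1 integral (e out))
#2 stroke→J2  (only one flow-in slot at J3)
#1 stroke→TF1  (only one flow-in slot at J2)
#0 stroke→J1  (TF TF1: opposite of bond 1)
#5 stroke→R1  (J1: last free bond brings flow in)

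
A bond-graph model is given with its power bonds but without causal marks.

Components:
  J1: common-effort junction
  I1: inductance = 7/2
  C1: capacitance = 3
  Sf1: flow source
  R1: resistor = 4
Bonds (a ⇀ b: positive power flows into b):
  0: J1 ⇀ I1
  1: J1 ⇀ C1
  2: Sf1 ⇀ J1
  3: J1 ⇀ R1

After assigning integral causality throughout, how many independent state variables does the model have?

2  (C1, I1 all integral)

β2 stroke→Sf1  (Sf1 (Sf) sets flow on bond)
β0 stroke→I1  (prefer integral on I1)
β1 stroke→J1  (prefer integral on C1)
β3 stroke→R1  (0-jn J1 has e-setter on 1)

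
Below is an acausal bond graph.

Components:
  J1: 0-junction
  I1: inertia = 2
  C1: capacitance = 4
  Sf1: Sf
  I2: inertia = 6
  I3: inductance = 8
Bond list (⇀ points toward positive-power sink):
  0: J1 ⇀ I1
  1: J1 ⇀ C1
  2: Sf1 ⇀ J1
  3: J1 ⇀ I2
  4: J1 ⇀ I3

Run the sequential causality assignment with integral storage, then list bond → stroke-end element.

β0 |I1
β1 |J1
β2 |Sf1
β3 |I2
β4 |I3

#2 |Sf1  (Sf1 (Sf) sets flow on bond)
#0 |I1  (I1 integral (f out))
#1 |J1  (C1 integral (e out))
#3 |I2  (0-jn J1 has e-setter on 1)
#4 |I3  (J1: bond 1 brought effort, rest push out)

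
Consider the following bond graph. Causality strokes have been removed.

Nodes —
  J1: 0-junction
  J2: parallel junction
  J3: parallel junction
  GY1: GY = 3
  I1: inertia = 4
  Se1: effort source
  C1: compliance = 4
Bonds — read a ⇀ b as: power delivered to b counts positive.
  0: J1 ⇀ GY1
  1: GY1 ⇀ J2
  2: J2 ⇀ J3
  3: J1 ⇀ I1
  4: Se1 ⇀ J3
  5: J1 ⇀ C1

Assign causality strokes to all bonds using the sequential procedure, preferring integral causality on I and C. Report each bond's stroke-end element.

bond 0 stroke→GY1
bond 1 stroke→GY1
bond 2 stroke→J2
bond 3 stroke→I1
bond 4 stroke→J3
bond 5 stroke→J1

bond 4 stroke→J3  (Se1 (Se) sets effort on bond)
bond 2 stroke→J2  (common-e at J3 fixed by 4)
bond 1 stroke→GY1  (J2 effort already set via bond 2)
bond 0 stroke→GY1  (GY GY1: same side as bond 1)
bond 3 stroke→I1  (prefer integral on I1)
bond 5 stroke→J1  (J1 needs exactly one e-in)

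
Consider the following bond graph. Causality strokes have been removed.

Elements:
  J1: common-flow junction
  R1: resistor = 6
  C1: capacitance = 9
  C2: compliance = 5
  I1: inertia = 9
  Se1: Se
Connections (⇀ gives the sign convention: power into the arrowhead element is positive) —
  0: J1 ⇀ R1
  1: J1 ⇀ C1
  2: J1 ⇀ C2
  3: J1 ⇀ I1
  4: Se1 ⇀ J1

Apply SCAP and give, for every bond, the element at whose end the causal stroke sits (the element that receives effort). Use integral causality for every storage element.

#0 |J1
#1 |J1
#2 |J1
#3 |I1
#4 |J1

bond 4 stroke→J1  (Se1: effort source, stroke at far end)
bond 1 stroke→J1  (C1 outputs effort q/C1)
bond 2 stroke→J1  (prefer integral on C2)
bond 3 stroke→I1  (I1 integral (f out))
bond 0 stroke→J1  (common-f at J1 fixed by 3)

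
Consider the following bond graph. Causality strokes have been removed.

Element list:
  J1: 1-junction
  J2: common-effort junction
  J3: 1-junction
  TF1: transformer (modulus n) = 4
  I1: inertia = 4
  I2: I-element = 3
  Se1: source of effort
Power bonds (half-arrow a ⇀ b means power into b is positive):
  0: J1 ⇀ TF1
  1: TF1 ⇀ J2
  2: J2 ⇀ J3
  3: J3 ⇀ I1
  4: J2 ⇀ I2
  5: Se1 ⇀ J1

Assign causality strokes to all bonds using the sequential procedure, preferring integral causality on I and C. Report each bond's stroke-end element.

β0 stroke at TF1
β1 stroke at J2
β2 stroke at J3
β3 stroke at I1
β4 stroke at I2
β5 stroke at J1

b5 →J1  (Se1 fixes effort; stroke away)
b0 →TF1  (only one flow-in slot at J1)
b1 →J2  (through TF1, causality passes straight; one stroke at TF1)
b2 →J3  (J2 effort already set via bond 1)
b4 →I2  (J2 effort already set via bond 1)
b3 →I1  (J3: last free bond brings flow in)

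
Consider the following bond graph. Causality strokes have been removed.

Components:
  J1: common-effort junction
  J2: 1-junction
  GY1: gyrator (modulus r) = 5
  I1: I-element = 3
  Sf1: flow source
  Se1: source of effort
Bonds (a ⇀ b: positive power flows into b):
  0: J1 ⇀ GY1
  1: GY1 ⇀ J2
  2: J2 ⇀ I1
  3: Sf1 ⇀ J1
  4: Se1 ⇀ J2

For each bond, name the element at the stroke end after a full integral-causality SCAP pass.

bond 3 |Sf1  (Sf1 (Sf) sets flow on bond)
bond 4 |J2  (Se1: effort source, stroke at far end)
bond 0 |J1  (only one effort-in slot at J1)
bond 1 |J2  (GY GY1: same side as bond 0)
bond 2 |I1  (J2 needs exactly one f-in)

bond 0 stroke at J1
bond 1 stroke at J2
bond 2 stroke at I1
bond 3 stroke at Sf1
bond 4 stroke at J2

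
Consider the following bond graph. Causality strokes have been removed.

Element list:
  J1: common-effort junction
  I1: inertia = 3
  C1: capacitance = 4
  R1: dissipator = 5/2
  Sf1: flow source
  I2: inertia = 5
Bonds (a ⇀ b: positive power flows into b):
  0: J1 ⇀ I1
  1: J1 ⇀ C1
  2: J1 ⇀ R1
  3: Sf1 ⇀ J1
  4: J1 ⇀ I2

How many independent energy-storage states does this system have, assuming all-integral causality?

b3 stroke at Sf1  (source Sf1 imposes f)
b0 stroke at I1  (prefer integral on I1)
b1 stroke at J1  (C1 outputs effort q/C1)
b2 stroke at R1  (J1: bond 1 brought effort, rest push out)
b4 stroke at I2  (common-e at J1 fixed by 1)

3  (C1, I1, I2 all integral)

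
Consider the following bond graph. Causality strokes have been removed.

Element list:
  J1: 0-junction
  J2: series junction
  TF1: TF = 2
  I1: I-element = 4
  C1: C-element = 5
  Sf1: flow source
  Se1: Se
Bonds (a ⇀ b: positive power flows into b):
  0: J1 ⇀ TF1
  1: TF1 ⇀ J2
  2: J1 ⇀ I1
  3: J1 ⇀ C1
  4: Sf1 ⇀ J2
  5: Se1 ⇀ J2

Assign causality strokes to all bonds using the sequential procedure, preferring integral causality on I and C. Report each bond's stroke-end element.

b4 |Sf1  (source Sf1 imposes f)
b5 |J2  (source Se1 imposes e)
b1 |J2  (1-jn J2 has f-setter on 4)
b0 |TF1  (through TF1, causality passes straight; one stroke at TF1)
b2 |I1  (I1: I, integral causality)
b3 |J1  (J1: last free bond brings effort in)

bond 0 stroke at TF1
bond 1 stroke at J2
bond 2 stroke at I1
bond 3 stroke at J1
bond 4 stroke at Sf1
bond 5 stroke at J2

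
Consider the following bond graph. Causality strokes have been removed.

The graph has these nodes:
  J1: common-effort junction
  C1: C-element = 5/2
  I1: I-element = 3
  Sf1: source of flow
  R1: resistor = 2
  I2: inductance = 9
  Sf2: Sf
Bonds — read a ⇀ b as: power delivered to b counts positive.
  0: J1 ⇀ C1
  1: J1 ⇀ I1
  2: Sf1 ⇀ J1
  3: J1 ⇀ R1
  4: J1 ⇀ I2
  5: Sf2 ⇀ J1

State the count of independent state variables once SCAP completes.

b2 stroke→Sf1  (Sf1 fixes flow; stroke at Sf1)
b5 stroke→Sf2  (Sf2 (Sf) sets flow on bond)
b0 stroke→J1  (C1 integral (e out))
b1 stroke→I1  (J1: bond 0 brought effort, rest push out)
b3 stroke→R1  (J1 effort already set via bond 0)
b4 stroke→I2  (0-jn J1 has e-setter on 0)

3  (C1, I1, I2 all integral)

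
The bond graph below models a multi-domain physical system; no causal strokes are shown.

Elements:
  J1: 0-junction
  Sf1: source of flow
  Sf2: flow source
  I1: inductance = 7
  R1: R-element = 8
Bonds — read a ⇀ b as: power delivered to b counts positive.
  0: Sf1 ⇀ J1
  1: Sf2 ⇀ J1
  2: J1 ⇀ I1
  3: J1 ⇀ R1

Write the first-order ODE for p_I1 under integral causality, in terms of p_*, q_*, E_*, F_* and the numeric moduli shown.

#0 stroke at Sf1  (Sf1 fixes flow; stroke at Sf1)
#1 stroke at Sf2  (Sf2 (Sf) sets flow on bond)
#2 stroke at I1  (I1 integral (f out))
#3 stroke at J1  (J1: last free bond brings effort in)

dp_I1/dt = 8*F_Sf1 + 8*F_Sf2 - 8*p_I1/7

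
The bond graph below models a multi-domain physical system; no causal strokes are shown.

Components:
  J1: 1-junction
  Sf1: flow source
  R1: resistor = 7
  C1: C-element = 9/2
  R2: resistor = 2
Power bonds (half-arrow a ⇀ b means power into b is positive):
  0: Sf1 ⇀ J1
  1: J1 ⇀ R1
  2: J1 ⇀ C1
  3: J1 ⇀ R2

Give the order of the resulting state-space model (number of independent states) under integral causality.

#0 stroke at Sf1  (source Sf1 imposes f)
#1 stroke at J1  (common-f at J1 fixed by 0)
#2 stroke at J1  (1-jn J1 has f-setter on 0)
#3 stroke at J1  (common-f at J1 fixed by 0)

1  (C1 all integral)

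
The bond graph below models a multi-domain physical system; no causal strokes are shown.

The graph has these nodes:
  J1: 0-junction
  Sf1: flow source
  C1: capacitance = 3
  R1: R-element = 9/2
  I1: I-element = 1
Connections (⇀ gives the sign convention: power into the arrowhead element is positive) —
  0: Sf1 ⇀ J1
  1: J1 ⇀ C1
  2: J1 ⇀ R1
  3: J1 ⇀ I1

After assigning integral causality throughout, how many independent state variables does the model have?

b0 stroke→Sf1  (source Sf1 imposes f)
b1 stroke→J1  (C1: C, integral causality)
b2 stroke→R1  (0-jn J1 has e-setter on 1)
b3 stroke→I1  (common-e at J1 fixed by 1)

2  (C1, I1 all integral)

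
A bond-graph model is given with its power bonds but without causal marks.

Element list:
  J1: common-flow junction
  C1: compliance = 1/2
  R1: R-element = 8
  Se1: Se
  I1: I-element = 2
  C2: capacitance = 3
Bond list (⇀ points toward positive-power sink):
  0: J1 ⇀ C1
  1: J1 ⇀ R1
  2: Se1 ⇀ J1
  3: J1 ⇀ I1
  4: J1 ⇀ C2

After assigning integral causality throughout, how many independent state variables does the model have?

#2 →J1  (Se1: effort source, stroke at far end)
#0 →J1  (C1 integral (e out))
#3 →I1  (I1 integral (f out))
#1 →J1  (J1 flow already set via bond 3)
#4 →J1  (J1 flow already set via bond 3)

3  (C1, C2, I1 all integral)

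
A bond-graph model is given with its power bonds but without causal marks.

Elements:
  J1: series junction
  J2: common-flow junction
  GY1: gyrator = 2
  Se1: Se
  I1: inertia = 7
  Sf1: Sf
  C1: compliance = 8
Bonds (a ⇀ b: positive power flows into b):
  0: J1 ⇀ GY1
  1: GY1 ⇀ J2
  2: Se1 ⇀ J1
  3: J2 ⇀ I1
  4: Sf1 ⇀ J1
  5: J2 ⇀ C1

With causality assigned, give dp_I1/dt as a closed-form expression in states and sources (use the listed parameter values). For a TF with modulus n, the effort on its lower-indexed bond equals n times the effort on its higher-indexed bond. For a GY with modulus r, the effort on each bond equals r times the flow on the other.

b2 |J1  (Se1 (Se) sets effort on bond)
b4 |Sf1  (Sf1: flow source, stroke at near end)
b0 |J1  (J1: bond 4 brought flow, rest push out)
b1 |J2  (GY GY1: same side as bond 0)
b3 |I1  (I1: I, integral causality)
b5 |J2  (J2 flow already set via bond 3)

dp_I1/dt = 2*F_Sf1 - q_C1/8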